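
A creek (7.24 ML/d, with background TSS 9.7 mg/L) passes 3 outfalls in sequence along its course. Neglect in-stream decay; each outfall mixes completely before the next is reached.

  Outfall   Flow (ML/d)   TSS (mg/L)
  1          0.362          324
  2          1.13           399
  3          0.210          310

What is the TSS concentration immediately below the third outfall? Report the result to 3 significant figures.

78.7 mg/L

After outfall 1: Q = 7.240 + 0.3620 = 7.602 ML/d; C = (7.240·9.700 + 0.3620·324.0)/7.602 = 24.67 mg/L.
After outfall 2: Q = 7.602 + 1.130 = 8.732 ML/d; C = (7.602·24.67 + 1.130·399.0)/8.732 = 73.11 mg/L.
After outfall 3: Q = 8.732 + 0.2100 = 8.942 ML/d; C = (8.732·73.11 + 0.2100·310.0)/8.942 = 78.67 mg/L.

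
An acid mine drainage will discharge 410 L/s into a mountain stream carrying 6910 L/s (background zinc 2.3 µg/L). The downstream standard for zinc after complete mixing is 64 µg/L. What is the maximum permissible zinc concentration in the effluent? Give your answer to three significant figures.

1100 µg/L

At the limit, (Qr·Cr + Qe·Cₑ)/(Qr + Qe) = 64:
Cₑ = (7320·64 − 6910·2.300) / 410.0 = 1104 µg/L.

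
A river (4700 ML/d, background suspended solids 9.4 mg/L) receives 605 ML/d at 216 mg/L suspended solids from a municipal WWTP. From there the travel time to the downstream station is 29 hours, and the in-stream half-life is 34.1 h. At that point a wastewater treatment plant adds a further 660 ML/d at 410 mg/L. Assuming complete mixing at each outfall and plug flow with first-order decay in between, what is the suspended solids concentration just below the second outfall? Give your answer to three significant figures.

61.6 mg/L

Conservation of mass: C = (4700·9.400 + 605.0·216.0) / 5305 = 174900/5305 = 32.96 mg/L; combined flow 5305 ML/d.
Half-life 34.1 h → k = ln 2 / 34.1 = 0.02033 h⁻¹ = 0.4878 d⁻¹.
Decay over the reach: 32.96·exp(−kt) = 32.96·0.5546 = 18.28 mg/L.
Second outfall: C = (5305·18.28 + 660.0·410.0)/5965 = 61.62 mg/L.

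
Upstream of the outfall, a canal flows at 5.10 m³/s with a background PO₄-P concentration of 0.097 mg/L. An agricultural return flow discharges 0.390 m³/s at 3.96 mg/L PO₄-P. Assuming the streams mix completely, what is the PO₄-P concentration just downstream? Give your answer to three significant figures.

0.371 mg/L

After mixing, C = (5.100·0.09700 + 0.3900·3.960) / 5.490 = 2.039/5.490 = 0.3714 mg/L.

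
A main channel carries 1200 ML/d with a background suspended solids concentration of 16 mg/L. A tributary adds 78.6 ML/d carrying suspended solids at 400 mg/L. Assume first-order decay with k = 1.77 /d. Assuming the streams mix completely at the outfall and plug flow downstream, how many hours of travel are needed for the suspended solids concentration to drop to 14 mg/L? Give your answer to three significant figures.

After mixing, C = (1200·16.00 + 78.60·400.0) / 1279 = 50640/1279 = 39.61 mg/L.
39.61·exp(−k·t) = 14 → t = ln(39.61/14)/k = 50760 s = 14.10 h.

14.1 h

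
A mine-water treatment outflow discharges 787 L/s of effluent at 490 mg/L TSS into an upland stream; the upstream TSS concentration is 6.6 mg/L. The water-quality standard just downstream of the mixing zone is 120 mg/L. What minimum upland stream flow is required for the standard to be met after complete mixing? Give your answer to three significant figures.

2570 L/s

Set C_mix = 120: (Q·6.600 + 787.0·490.0) / (Q + 787.0) = 120
→ Q = 787.0·(490.0 − 120)/(120 − 6.600) = 2568 L/s.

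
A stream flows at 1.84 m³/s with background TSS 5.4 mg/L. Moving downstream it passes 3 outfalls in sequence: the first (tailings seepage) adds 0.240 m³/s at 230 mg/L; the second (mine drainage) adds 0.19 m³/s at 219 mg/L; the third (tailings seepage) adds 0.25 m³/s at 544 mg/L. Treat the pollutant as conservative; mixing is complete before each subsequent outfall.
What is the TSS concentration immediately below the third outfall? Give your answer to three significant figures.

Below outfall 1: Q → 2.080 m³/s, C = (1.840·5.400 + 0.2400·230.0)/2.080 = 31.32 mg/L.
Below outfall 2: Q → 2.270 m³/s, C = (2.080·31.32 + 0.1900·219.0)/2.270 = 47.02 mg/L.
Below outfall 3: Q → 2.520 m³/s, C = (2.270·47.02 + 0.2500·544.0)/2.520 = 96.33 mg/L.

96.3 mg/L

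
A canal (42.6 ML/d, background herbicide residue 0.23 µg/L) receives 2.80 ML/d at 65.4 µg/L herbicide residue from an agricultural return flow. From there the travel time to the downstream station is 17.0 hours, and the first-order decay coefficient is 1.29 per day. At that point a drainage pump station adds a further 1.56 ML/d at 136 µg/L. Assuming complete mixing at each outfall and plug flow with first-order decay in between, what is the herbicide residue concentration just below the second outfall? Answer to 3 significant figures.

Conservation of mass: C = (42.60·0.2300 + 2.800·65.40) / 45.40 = 192.9/45.40 = 4.249 µg/L; combined flow 45.40 ML/d.
First-order decay: C = 4.249·exp(−k·t) = 4.249·0.4010 = 1.704 µg/L.
Second outfall: C = (45.40·1.704 + 1.560·136.0)/46.96 = 6.165 µg/L.

6.17 µg/L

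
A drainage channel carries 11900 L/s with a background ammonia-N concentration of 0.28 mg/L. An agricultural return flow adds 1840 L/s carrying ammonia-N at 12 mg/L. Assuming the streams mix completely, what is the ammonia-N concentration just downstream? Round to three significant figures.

1.85 mg/L

After mixing, C = (11900·0.2800 + 1840·12.00) / 13740 = 25410/13740 = 1.849 mg/L.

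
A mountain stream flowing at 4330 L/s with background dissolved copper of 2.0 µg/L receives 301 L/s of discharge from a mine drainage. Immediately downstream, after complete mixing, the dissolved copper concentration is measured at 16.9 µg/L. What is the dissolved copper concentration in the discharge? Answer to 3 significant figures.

231 µg/L

Mass balance: 4330·2.000 + 301.0·Cₑ = 4631·16.90
→ Cₑ = (4631·16.90 − 4330·2.000) / 301.0 = 231.2 µg/L.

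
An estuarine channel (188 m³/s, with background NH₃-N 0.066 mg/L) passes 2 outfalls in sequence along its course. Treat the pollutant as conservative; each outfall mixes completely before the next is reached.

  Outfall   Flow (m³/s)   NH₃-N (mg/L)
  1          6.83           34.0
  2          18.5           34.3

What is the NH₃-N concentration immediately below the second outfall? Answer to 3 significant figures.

Below outfall 1: Q → 194.8 m³/s, C = (188.0·0.06600 + 6.830·34.00)/194.8 = 1.256 mg/L.
Below outfall 2: Q → 213.3 m³/s, C = (194.8·1.256 + 18.50·34.30)/213.3 = 4.121 mg/L.

4.12 mg/L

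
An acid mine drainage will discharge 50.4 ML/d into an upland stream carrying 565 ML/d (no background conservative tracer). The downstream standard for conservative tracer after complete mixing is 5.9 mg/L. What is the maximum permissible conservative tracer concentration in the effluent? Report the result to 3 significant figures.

72.0 mg/L

At the limit, (Qr·Cr + Qe·Cₑ)/(Qr + Qe) = 5.9:
Cₑ = (615.4·5.9 − 565.0·0) / 50.40 = 72.04 mg/L.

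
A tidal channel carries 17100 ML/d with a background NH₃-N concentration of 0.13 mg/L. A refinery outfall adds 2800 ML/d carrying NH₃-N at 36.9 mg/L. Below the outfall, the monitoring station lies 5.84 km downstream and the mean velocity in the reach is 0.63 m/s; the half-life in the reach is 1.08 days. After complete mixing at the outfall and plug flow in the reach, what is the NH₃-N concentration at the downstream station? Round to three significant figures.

4.95 mg/L

Mixed concentration C = ΣQC/ΣQ = (17100·0.1300 + 2800·36.90) / 19900 = 105500/19900 = 5.304 mg/L.
Travel time t = 5.84·1000 / 0.63 = 9270 s = 2.575 h.
Half-life 1.08 d → k = ln 2 / 1.08 = 0.6418 d⁻¹.
Applying C = C₀e^(−kt): 5.304 × 0.9335 = 4.951 mg/L.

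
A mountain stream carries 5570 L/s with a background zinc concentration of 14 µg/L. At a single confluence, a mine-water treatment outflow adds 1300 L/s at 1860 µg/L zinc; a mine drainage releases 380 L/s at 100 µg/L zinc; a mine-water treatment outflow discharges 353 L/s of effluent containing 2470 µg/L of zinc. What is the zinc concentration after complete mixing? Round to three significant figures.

448 µg/L

Mixed concentration C = ΣQC/ΣQ = (5570·14.00 + 1300·1860 + 380.0·100.0 + 353.0·2470) / 7603 = 3406000/7603 = 448.0 µg/L.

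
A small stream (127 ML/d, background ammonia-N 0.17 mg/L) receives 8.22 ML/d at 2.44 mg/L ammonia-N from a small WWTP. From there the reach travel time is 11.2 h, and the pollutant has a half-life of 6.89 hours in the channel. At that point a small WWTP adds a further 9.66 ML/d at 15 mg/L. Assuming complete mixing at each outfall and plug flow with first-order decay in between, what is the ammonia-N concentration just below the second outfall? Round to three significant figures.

Mixed concentration C = ΣQC/ΣQ = (127.0·0.1700 + 8.220·2.440) / 135.2 = 41.65/135.2 = 0.3080 mg/L; combined flow 135.2 ML/d.
Half-life 6.89 h → k = ln 2 / 6.89 = 0.1006 h⁻¹ = 2.414 d⁻¹.
Applying C = C₀e^(−kt): 0.3080 × 0.3241 = 0.09982 mg/L.
Second outfall: C = (135.2·0.09982 + 9.660·15.00)/144.9 = 1.093 mg/L.

1.09 mg/L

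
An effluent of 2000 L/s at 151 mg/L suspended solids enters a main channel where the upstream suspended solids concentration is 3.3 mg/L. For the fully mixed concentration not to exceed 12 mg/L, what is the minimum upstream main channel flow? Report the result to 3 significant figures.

32000 L/s

Set C_mix = 12: (Q·3.300 + 2000·151.0) / (Q + 2000) = 12
→ Q = 2000·(151.0 − 12)/(12 − 3.300) = 31950 L/s.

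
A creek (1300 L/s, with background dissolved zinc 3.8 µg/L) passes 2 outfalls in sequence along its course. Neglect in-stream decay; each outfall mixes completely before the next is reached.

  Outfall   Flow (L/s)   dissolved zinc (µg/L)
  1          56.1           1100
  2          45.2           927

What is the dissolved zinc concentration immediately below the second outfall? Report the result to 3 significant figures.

77.5 µg/L

Below outfall 1: Q → 1356 L/s, C = (1300·3.800 + 56.10·1100)/1356 = 49.15 µg/L.
Below outfall 2: Q → 1401 L/s, C = (1356·49.15 + 45.20·927.0)/1401 = 77.46 µg/L.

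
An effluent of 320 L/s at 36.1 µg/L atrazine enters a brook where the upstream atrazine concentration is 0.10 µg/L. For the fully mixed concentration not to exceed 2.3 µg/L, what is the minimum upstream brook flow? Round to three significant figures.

Set C_mix = 2.3: (Q·0.1000 + 320.0·36.10) / (Q + 320.0) = 2.3
→ Q = 320.0·(36.10 − 2.3)/(2.3 − 0.1000) = 4916 L/s.

4920 L/s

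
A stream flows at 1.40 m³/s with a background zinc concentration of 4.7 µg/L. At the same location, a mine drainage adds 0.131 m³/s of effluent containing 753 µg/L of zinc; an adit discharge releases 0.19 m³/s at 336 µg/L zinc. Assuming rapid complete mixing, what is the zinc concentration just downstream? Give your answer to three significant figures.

98.2 µg/L

After mixing, C = (1.400·4.700 + 0.1310·753.0 + 0.1900·336.0) / 1.721 = 169.1/1.721 = 98.24 µg/L.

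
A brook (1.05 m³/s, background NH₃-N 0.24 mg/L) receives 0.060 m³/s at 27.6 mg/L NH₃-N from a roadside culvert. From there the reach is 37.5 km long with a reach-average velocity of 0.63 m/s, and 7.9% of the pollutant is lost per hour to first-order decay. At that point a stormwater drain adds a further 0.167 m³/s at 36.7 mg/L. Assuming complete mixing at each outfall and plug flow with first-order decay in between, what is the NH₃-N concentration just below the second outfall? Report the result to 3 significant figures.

Mass balance: C = (1.050·0.2400 + 0.06000·27.60) / 1.110 = 1.908/1.110 = 1.719 mg/L; combined flow 1.110 m³/s.
Travel time t = 37.5·1000 / 0.63 = 59520 s = 16.53 h.
7.9%/h lost → k = −ln(1 − 0.079) = 0.08230 h⁻¹.
Decay over the reach: 1.719·exp(−kt) = 1.719·0.2565 = 0.4409 mg/L.
Second outfall: C = (1.110·0.4409 + 0.1670·36.70)/1.277 = 5.183 mg/L.

5.18 mg/L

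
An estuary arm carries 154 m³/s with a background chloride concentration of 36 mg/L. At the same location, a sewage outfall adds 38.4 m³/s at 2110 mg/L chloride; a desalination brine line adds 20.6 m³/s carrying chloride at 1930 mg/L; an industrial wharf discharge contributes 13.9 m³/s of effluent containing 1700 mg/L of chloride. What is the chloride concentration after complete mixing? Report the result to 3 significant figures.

Mixed concentration C = ΣQC/ΣQ = (154.0·36.00 + 38.40·2110 + 20.60·1930 + 13.90·1700) / 226.9 = 150000/226.9 = 660.9 mg/L.

661 mg/L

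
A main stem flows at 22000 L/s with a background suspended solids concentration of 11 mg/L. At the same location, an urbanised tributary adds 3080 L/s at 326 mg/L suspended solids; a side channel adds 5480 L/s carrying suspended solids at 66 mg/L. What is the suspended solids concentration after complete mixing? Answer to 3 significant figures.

52.6 mg/L

Conservation of mass: C = (22000·11.00 + 3080·326.0 + 5480·66.00) / 30560 = 1608000/30560 = 52.61 mg/L.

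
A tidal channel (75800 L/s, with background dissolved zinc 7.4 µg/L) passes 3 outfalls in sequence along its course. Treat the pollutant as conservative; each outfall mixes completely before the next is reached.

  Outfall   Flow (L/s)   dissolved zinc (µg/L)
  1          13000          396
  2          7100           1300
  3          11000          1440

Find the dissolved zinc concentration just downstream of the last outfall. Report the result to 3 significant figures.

Outfall 1: combined Q = 88800 L/s; C = (75800·7.400 + 13000·396.0)/88800 = 64.29 µg/L.
Outfall 2: combined Q = 95900 L/s; C = (88800·64.29 + 7100·1300)/95900 = 155.8 µg/L.
Outfall 3: combined Q = 106900 L/s; C = (95900·155.8 + 11000·1440)/106900 = 287.9 µg/L.

288 µg/L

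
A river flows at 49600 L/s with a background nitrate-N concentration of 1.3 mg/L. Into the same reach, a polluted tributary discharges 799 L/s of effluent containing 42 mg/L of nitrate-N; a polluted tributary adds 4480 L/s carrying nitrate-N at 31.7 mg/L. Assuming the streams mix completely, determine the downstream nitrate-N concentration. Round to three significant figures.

Conservation of mass: C = (49600·1.300 + 799.0·42.00 + 4480·31.70) / 54880 = 240100/54880 = 4.374 mg/L.

4.37 mg/L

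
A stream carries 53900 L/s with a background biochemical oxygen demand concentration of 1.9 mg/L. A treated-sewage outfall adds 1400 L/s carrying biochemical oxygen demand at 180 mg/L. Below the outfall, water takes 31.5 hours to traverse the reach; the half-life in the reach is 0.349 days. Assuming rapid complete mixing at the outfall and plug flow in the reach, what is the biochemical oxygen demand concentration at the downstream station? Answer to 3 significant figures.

0.473 mg/L

Conservation of mass: C = (53900·1.900 + 1400·180.0) / 55300 = 354400/55300 = 6.409 mg/L.
Half-life 0.349 d → k = ln 2 / 0.349 = 1.986 d⁻¹.
Decay over the reach: 6.409·exp(−kt) = 6.409·0.07377 = 0.4728 mg/L.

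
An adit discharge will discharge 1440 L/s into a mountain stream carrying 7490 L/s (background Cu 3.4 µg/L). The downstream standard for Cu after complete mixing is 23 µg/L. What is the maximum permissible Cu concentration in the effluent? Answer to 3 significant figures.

125 µg/L

At the limit, (Qr·Cr + Qe·Cₑ)/(Qr + Qe) = 23:
Cₑ = (8930·23 − 7490·3.400) / 1440 = 124.9 µg/L.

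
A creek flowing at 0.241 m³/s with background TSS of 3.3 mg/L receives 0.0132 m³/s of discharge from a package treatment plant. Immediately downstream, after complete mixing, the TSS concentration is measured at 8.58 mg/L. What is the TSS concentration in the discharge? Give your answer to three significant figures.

105 mg/L

Mass balance: 0.2410·3.300 + 0.01320·Cₑ = 0.2542·8.580
→ Cₑ = (0.2542·8.580 − 0.2410·3.300) / 0.01320 = 105.0 mg/L.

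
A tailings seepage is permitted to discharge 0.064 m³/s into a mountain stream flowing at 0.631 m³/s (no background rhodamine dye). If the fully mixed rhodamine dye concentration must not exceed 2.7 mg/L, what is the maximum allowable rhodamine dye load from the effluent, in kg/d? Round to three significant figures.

Mass balance at the limit: 0.6310·0 + 0.06400·Cₑ = 0.6950·2.7 → Cₑ = 29.32 mg/L.
Load = 0.06400 m³/s × 29.32 g/m³ × 86 400 s/d = 162.1 kg/d.

162 kg/d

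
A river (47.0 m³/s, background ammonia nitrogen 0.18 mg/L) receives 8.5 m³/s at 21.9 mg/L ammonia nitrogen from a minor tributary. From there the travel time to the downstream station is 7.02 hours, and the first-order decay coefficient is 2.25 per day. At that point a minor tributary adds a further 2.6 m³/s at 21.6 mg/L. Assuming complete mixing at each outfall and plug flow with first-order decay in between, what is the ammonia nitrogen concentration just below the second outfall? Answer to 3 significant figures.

Mass balance: C = (47.00·0.1800 + 8.500·21.90) / 55.50 = 194.6/55.50 = 3.506 mg/L; combined flow 55.50 m³/s.
First-order decay: C = 3.506·exp(−k·t) = 3.506·0.5178 = 1.816 mg/L.
At the second outfall, C = (55.50·1.816 + 2.600·21.60) / (55.50 + 2.600) = 2.701 mg/L.

2.70 mg/L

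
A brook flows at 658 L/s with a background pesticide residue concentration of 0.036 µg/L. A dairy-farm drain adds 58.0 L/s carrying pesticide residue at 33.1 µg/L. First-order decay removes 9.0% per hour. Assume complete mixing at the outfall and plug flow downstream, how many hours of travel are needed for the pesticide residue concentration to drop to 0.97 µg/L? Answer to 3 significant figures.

Mass balance: C = (658.0·0.03600 + 58.00·33.10) / 716.0 = 1943/716.0 = 2.714 µg/L.
9.0%/h lost → k = −ln(1 − 0.09) = 0.09431 h⁻¹.
2.714·exp(−k·t) = 0.97 → t = ln(2.714/0.97)/k = 39280 s = 10.91 h.

10.9 h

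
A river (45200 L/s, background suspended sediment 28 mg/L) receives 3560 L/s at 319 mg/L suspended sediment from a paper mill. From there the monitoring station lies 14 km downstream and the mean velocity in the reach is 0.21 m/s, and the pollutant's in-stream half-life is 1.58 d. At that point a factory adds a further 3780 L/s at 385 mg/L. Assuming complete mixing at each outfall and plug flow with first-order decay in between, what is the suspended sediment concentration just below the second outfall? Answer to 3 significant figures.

60.3 mg/L

Mass balance: C = (45200·28.00 + 3560·319.0) / 48760 = 2401000/48760 = 49.25 mg/L; combined flow 48760 L/s.
Travel time t = 14·1000 / 0.21 = 66670 s = 18.52 h.
Half-life 1.58 d → k = ln 2 / 1.58 = 0.4387 d⁻¹.
First-order decay: C = 49.25·exp(−k·t) = 49.25·0.7128 = 35.10 mg/L.
At the second outfall, C = (48760·35.10 + 3780·385.0) / (48760 + 3780) = 60.28 mg/L.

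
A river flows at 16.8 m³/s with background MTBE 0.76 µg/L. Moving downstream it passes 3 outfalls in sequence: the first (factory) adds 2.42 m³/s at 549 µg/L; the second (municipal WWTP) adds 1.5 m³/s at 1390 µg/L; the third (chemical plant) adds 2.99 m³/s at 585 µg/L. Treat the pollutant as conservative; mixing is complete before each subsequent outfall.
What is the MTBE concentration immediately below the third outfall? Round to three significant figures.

218 µg/L

Outfall 1: combined Q = 19.22 m³/s; C = (16.80·0.7600 + 2.420·549.0)/19.22 = 69.79 µg/L.
Outfall 2: combined Q = 20.72 m³/s; C = (19.22·69.79 + 1.500·1390)/20.72 = 165.4 µg/L.
Outfall 3: combined Q = 23.71 m³/s; C = (20.72·165.4 + 2.990·585.0)/23.71 = 218.3 µg/L.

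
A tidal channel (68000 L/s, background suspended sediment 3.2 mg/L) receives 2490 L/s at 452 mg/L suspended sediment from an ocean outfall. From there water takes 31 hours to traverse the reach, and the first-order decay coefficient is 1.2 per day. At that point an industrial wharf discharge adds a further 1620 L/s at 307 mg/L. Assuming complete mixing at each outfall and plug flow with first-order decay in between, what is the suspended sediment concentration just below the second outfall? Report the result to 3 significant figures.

After mixing, C = (68000·3.200 + 2490·452.0) / 70490 = 1343000/70490 = 19.05 mg/L; combined flow 70490 L/s.
First-order decay: C = 19.05·exp(−k·t) = 19.05·0.2122 = 4.044 mg/L.
Second outfall: C = (70490·4.044 + 1620·307.0)/72110 = 10.85 mg/L.

10.9 mg/L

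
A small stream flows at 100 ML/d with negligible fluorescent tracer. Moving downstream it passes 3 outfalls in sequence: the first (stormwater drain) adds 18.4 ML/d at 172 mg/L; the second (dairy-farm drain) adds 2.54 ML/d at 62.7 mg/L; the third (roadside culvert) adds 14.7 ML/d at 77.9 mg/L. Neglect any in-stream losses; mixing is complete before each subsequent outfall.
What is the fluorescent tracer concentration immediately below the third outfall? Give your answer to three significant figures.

Below outfall 1: Q → 118.4 ML/d, C = (100.0·0 + 18.40·172.0)/118.4 = 26.73 mg/L.
Below outfall 2: Q → 120.9 ML/d, C = (118.4·26.73 + 2.540·62.70)/120.9 = 27.49 mg/L.
Below outfall 3: Q → 135.6 ML/d, C = (120.9·27.49 + 14.70·77.90)/135.6 = 32.95 mg/L.

32.9 mg/L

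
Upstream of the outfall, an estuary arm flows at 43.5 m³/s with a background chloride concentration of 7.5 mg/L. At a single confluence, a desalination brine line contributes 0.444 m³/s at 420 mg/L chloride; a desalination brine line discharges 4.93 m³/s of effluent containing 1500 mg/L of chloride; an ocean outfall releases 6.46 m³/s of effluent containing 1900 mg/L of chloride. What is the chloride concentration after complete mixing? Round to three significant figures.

Mixed concentration C = ΣQC/ΣQ = (43.50·7.500 + 0.4440·420.0 + 4.930·1500 + 6.460·1900) / 55.33 = 20180/55.33 = 364.7 mg/L.

365 mg/L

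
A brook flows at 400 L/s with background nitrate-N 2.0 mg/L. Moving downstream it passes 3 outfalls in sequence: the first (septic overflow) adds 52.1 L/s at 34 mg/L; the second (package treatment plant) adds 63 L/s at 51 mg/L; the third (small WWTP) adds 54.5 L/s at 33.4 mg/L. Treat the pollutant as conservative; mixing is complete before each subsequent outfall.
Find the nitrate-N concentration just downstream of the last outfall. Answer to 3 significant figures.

13.4 mg/L

After outfall 1: Q = 400.0 + 52.10 = 452.1 L/s; C = (400.0·2.000 + 52.10·34.00)/452.1 = 5.688 mg/L.
After outfall 2: Q = 452.1 + 63.00 = 515.1 L/s; C = (452.1·5.688 + 63.00·51.00)/515.1 = 11.23 mg/L.
After outfall 3: Q = 515.1 + 54.50 = 569.6 L/s; C = (515.1·11.23 + 54.50·33.40)/569.6 = 13.35 mg/L.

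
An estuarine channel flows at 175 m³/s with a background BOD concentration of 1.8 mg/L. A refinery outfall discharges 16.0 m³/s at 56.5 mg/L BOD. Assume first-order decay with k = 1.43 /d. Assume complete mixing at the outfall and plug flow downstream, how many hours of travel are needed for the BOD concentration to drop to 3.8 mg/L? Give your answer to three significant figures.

Flow-weighted average: C = (175.0·1.800 + 16.00·56.50) / 191.0 = 1219/191.0 = 6.382 mg/L.
6.382·exp(−k·t) = 3.8 → t = ln(6.382/3.8)/k = 31330 s = 8.702 h.

8.70 h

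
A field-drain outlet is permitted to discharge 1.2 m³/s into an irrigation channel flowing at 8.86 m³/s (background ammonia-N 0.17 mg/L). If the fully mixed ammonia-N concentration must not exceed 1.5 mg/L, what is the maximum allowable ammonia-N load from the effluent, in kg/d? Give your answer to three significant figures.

Mass balance at the limit: 8.860·0.1700 + 1.200·Cₑ = 10.06·1.5 → Cₑ = 11.32 mg/L.
Load = 1.200 m³/s × 11.32 g/m³ × 86 400 s/d = 1174 kg/d.

1170 kg/d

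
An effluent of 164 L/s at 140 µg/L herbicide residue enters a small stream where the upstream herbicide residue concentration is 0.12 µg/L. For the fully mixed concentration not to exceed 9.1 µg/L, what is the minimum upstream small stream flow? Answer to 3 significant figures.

2390 L/s

Set C_mix = 9.1: (Q·0.1200 + 164.0·140.0) / (Q + 164.0) = 9.1
→ Q = 164.0·(140.0 − 9.1)/(9.1 − 0.1200) = 2391 L/s.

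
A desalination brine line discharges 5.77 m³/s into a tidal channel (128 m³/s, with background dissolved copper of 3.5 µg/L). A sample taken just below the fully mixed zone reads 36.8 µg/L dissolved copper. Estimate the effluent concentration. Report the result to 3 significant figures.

Mass balance: 128.0·3.500 + 5.770·Cₑ = 133.8·36.80
→ Cₑ = (133.8·36.80 − 128.0·3.500) / 5.770 = 775.5 µg/L.

776 µg/L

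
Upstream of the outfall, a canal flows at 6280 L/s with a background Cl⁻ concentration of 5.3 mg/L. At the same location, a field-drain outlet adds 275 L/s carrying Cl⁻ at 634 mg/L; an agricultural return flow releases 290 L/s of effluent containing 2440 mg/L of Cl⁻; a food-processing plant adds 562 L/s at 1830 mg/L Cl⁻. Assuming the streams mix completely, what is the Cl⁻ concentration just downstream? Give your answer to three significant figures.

Conservation of mass: C = (6280·5.300 + 275.0·634.0 + 290.0·2440 + 562.0·1830) / 7407 = 1944000/7407 = 262.4 mg/L.

262 mg/L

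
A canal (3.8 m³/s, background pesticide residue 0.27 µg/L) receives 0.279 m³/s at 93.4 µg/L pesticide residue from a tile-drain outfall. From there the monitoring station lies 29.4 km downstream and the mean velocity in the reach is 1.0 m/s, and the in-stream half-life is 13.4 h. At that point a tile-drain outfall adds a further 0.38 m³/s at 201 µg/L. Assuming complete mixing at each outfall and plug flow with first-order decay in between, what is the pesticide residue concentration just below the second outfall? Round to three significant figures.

After mixing, C = (3.800·0.2700 + 0.2790·93.40) / 4.079 = 27.08/4.079 = 6.640 µg/L; combined flow 4.079 m³/s.
Travel time t = 29.4·1000 / 1.0 = 29400 s = 8.167 h.
Half-life 13.4 h → k = ln 2 / 13.4 = 0.05173 h⁻¹ = 1.241 d⁻¹.
Applying C = C₀e^(−kt): 6.640 × 0.6554 = 4.352 µg/L.
Second outfall: C = (4.079·4.352 + 0.3800·201.0)/4.459 = 21.11 µg/L.

21.1 µg/L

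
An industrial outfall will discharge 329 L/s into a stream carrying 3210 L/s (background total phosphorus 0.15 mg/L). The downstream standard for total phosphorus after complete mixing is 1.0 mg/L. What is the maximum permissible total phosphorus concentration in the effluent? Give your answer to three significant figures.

At the limit, (Qr·Cr + Qe·Cₑ)/(Qr + Qe) = 1.0:
Cₑ = (3539·1.0 − 3210·0.1500) / 329.0 = 9.293 mg/L.

9.29 mg/L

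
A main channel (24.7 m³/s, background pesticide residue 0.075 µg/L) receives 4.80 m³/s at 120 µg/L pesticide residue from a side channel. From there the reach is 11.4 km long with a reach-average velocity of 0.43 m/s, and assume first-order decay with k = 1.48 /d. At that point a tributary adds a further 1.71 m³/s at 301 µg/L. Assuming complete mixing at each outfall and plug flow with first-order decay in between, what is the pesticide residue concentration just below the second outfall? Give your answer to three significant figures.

28.2 µg/L

After mixing, C = (24.70·0.07500 + 4.800·120.0) / 29.50 = 577.9/29.50 = 19.59 µg/L; combined flow 29.50 m³/s.
Travel time t = 11.4·1000 / 0.43 = 26510 s = 7.364 h.
Decay over the reach: 19.59·exp(−kt) = 19.59·0.6350 = 12.44 µg/L.
At the second outfall, C = (29.50·12.44 + 1.710·301.0) / (29.50 + 1.710) = 28.25 µg/L.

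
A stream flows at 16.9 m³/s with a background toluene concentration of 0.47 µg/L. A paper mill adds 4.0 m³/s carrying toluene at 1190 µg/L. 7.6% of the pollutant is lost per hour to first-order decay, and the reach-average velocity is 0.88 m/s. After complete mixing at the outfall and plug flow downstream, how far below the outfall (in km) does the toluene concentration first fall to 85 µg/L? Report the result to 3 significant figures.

39.6 km

Conservation of mass: C = (16.90·0.4700 + 4.000·1190) / 20.90 = 4768/20.90 = 228.1 µg/L.
7.6%/h lost → k = −ln(1 − 0.076) = 0.07904 h⁻¹.
Set 228.1·exp(−k·t) = 85 → t = ln(228.1/85)/k = 44960 s = 12.49 h.
Distance = v·t = 0.88·44960 = 39570 m = 39.57 km.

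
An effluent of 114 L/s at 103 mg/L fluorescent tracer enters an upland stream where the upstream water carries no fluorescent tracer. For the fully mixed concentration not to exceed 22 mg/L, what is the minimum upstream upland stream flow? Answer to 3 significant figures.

Set C_mix = 22: (Q·0 + 114.0·103.0) / (Q + 114.0) = 22
→ Q = 114.0·(103.0 − 22)/(22 − 0) = 419.7 L/s.

420 L/s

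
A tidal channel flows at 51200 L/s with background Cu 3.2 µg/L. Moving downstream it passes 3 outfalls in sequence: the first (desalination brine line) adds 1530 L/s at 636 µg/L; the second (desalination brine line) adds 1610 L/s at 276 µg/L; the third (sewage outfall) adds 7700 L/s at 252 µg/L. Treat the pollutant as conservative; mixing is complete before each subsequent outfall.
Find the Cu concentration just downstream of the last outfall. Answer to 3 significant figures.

Below outfall 1: Q → 52730 L/s, C = (51200·3.200 + 1530·636.0)/52730 = 21.56 µg/L.
Below outfall 2: Q → 54340 L/s, C = (52730·21.56 + 1610·276.0)/54340 = 29.10 µg/L.
Below outfall 3: Q → 62040 L/s, C = (54340·29.10 + 7700·252.0)/62040 = 56.76 µg/L.

56.8 µg/L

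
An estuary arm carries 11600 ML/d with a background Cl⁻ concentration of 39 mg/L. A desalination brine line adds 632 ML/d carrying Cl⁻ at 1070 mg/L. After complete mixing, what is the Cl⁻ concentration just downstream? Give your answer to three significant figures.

92.3 mg/L

Flow-weighted average: C = (11600·39.00 + 632.0·1070) / 12230 = 1129000/12230 = 92.27 mg/L.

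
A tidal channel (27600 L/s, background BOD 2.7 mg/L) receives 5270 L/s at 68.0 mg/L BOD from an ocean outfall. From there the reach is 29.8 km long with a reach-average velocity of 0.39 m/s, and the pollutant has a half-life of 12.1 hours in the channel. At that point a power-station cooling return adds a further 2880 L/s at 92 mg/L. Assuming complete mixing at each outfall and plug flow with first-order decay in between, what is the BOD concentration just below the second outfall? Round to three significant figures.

Conservation of mass: C = (27600·2.700 + 5270·68.00) / 32870 = 432900/32870 = 13.17 mg/L; combined flow 32870 L/s.
Travel time t = 29.8·1000 / 0.39 = 76410 s = 21.23 h.
Half-life 12.1 h → k = ln 2 / 12.1 = 0.05728 h⁻¹ = 1.375 d⁻¹.
After decay, C = 13.17 × e^(−kt) = 13.17 × 0.2965 = 3.904 mg/L.
At the second outfall, C = (32870·3.904 + 2880·92.00) / (32870 + 2880) = 11.00 mg/L.

11.0 mg/L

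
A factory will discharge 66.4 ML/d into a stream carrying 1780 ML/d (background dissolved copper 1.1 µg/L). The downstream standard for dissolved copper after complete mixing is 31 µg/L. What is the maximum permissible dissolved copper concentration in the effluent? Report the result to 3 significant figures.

833 µg/L

At the limit, (Qr·Cr + Qe·Cₑ)/(Qr + Qe) = 31:
Cₑ = (1846·31 − 1780·1.100) / 66.40 = 832.5 µg/L.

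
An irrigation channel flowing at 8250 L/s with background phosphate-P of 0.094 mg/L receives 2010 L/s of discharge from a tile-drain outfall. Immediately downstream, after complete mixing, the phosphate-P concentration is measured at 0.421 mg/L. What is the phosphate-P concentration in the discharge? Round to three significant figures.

1.76 mg/L

Mass balance: 8250·0.09400 + 2010·Cₑ = 10260·0.4210
→ Cₑ = (10260·0.4210 − 8250·0.09400) / 2010 = 1.763 mg/L.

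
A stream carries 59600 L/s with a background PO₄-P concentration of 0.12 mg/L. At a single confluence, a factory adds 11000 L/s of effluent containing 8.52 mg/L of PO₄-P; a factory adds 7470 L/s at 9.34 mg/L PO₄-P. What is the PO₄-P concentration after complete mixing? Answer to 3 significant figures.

2.19 mg/L

Flow-weighted average: C = (59600·0.1200 + 11000·8.520 + 7470·9.340) / 78070 = 170600/78070 = 2.186 mg/L.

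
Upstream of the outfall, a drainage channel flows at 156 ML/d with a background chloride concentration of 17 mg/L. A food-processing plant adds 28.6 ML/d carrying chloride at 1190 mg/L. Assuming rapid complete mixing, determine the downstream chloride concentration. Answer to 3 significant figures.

199 mg/L

After mixing, C = (156.0·17.00 + 28.60·1190) / 184.6 = 36690/184.6 = 198.7 mg/L.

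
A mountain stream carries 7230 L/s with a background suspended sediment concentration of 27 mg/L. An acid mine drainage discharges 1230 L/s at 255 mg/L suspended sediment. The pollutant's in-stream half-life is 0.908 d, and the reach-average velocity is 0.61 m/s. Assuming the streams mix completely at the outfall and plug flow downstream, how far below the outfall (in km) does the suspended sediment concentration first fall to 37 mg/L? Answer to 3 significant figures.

33.5 km

After mixing, C = (7230·27.00 + 1230·255.0) / 8460 = 508900/8460 = 60.15 mg/L.
Half-life 0.908 d → k = ln 2 / 0.908 = 0.7634 d⁻¹.
Set 60.15·exp(−k·t) = 37 → t = ln(60.15/37)/k = 55000 s = 15.28 h.
Distance = v·t = 0.61·55000 = 33550 m = 33.55 km.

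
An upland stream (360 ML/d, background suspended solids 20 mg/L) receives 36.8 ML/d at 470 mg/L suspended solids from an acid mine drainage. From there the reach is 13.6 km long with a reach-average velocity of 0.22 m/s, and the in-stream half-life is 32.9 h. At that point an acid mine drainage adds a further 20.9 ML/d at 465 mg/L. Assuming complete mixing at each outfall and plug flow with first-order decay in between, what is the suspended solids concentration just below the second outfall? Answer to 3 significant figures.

64.1 mg/L

Conservation of mass: C = (360.0·20.00 + 36.80·470.0) / 396.8 = 24500/396.8 = 61.73 mg/L; combined flow 396.8 ML/d.
Travel time t = 13.6·1000 / 0.22 = 61820 s = 17.17 h.
Half-life 32.9 h → k = ln 2 / 32.9 = 0.02107 h⁻¹ = 0.5056 d⁻¹.
Applying C = C₀e^(−kt): 61.73 × 0.6964 = 42.99 mg/L.
At the second outfall, C = (396.8·42.99 + 20.90·465.0) / (396.8 + 20.90) = 64.11 mg/L.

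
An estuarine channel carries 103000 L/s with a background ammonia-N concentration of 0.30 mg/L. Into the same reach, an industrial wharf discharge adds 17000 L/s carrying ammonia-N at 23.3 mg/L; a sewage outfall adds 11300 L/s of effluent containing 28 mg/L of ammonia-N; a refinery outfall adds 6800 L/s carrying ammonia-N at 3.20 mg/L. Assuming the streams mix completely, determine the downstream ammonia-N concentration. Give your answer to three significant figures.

Mass balance: C = (103000·0.3000 + 17000·23.30 + 11300·28.00 + 6800·3.200) / 138100 = 765200/138100 = 5.541 mg/L.

5.54 mg/L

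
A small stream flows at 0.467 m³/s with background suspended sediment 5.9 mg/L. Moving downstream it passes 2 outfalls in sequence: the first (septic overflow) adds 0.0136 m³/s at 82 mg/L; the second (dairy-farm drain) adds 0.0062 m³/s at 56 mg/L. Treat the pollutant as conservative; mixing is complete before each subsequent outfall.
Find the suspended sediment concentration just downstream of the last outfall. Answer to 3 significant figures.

8.66 mg/L

After outfall 1: Q = 0.4670 + 0.01360 = 0.4806 m³/s; C = (0.4670·5.900 + 0.01360·82.00)/0.4806 = 8.053 mg/L.
After outfall 2: Q = 0.4806 + 0.006200 = 0.4868 m³/s; C = (0.4806·8.053 + 0.006200·56.00)/0.4868 = 8.664 mg/L.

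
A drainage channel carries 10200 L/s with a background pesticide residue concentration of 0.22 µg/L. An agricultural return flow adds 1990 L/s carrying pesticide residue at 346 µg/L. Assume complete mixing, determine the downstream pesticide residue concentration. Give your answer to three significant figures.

After mixing, C = (10200·0.2200 + 1990·346.0) / 12190 = 690800/12190 = 56.67 µg/L.

56.7 µg/L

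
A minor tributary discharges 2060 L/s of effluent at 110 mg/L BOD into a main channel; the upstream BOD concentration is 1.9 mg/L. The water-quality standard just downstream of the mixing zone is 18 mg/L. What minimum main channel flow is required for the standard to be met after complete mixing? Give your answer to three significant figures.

11800 L/s

Set C_mix = 18: (Q·1.900 + 2060·110.0) / (Q + 2060) = 18
→ Q = 2060·(110.0 − 18)/(18 − 1.900) = 11770 L/s.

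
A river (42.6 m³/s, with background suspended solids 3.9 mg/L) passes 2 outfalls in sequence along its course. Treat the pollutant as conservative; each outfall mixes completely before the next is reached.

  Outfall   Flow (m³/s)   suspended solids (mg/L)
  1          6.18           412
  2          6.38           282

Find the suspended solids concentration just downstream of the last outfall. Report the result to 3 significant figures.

81.8 mg/L

After outfall 1: Q = 42.60 + 6.180 = 48.78 m³/s; C = (42.60·3.900 + 6.180·412.0)/48.78 = 55.60 mg/L.
After outfall 2: Q = 48.78 + 6.380 = 55.16 m³/s; C = (48.78·55.60 + 6.380·282.0)/55.16 = 81.79 mg/L.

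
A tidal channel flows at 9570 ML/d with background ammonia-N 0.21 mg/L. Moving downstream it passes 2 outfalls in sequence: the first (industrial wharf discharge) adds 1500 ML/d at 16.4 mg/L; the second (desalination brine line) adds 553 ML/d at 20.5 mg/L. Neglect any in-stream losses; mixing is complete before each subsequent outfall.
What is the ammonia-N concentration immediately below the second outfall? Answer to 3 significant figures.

3.26 mg/L

Below outfall 1: Q → 11070 ML/d, C = (9570·0.2100 + 1500·16.40)/11070 = 2.404 mg/L.
Below outfall 2: Q → 11620 ML/d, C = (11070·2.404 + 553.0·20.50)/11620 = 3.265 mg/L.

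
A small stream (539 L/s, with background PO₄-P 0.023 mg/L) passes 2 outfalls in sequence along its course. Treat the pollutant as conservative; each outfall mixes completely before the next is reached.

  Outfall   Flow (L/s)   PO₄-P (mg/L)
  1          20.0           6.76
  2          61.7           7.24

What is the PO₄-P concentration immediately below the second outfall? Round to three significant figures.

Outfall 1: combined Q = 559.0 L/s; C = (539.0·0.02300 + 20.00·6.760)/559.0 = 0.2640 mg/L.
Outfall 2: combined Q = 620.7 L/s; C = (559.0·0.2640 + 61.70·7.240)/620.7 = 0.9575 mg/L.

0.957 mg/L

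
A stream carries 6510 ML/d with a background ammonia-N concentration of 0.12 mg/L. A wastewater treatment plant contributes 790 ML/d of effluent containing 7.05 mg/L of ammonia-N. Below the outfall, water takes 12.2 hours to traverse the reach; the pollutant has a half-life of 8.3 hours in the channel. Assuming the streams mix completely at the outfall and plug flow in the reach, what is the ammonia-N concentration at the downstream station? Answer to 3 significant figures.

Mixed concentration C = ΣQC/ΣQ = (6510·0.1200 + 790.0·7.050) / 7300 = 6351/7300 = 0.8700 mg/L.
Half-life 8.3 h → k = ln 2 / 8.3 = 0.08351 h⁻¹ = 2.004 d⁻¹.
After decay, C = 0.8700 × e^(−kt) = 0.8700 × 0.3610 = 0.3141 mg/L.

0.314 mg/L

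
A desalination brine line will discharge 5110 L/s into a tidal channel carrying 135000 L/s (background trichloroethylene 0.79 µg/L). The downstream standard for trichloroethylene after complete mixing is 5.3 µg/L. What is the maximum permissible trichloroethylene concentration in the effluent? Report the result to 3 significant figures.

124 µg/L

At the limit, (Qr·Cr + Qe·Cₑ)/(Qr + Qe) = 5.3:
Cₑ = (140100·5.3 − 135000·0.7900) / 5110 = 124.4 µg/L.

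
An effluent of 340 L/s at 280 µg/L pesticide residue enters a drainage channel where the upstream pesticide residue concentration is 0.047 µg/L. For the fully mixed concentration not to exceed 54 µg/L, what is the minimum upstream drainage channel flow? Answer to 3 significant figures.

Set C_mix = 54: (Q·0.04700 + 340.0·280.0) / (Q + 340.0) = 54
→ Q = 340.0·(280.0 − 54)/(54 − 0.04700) = 1424 L/s.

1420 L/s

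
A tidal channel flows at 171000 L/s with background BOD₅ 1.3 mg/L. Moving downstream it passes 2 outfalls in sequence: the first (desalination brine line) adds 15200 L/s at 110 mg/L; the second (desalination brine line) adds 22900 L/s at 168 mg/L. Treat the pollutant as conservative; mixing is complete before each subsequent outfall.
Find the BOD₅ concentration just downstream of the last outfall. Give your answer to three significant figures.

27.5 mg/L

After outfall 1: Q = 171000 + 15200 = 186200 L/s; C = (171000·1.300 + 15200·110.0)/186200 = 10.17 mg/L.
After outfall 2: Q = 186200 + 22900 = 209100 L/s; C = (186200·10.17 + 22900·168.0)/209100 = 27.46 mg/L.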